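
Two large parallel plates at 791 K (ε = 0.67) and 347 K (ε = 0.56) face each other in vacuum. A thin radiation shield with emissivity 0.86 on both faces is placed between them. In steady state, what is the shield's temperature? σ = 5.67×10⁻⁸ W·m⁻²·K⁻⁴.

T_s ≈ 684 K

In steady state the net flux on the hot side equals that on the cold side.
σ(T₁⁴−T_s⁴)/D₁ = σ(T_s⁴−T₂⁴)/D₂, with D₁ = 1/ε₁+1/ε_s−1 = 1.655, D₂ = 1/ε_s+1/ε₂−1 = 1.949.
Solve for T_s⁴: T_s⁴ = (D₂·T₁⁴ + D₁·T₂⁴)/(D₁+D₂) = 2.183×10¹¹ K⁴.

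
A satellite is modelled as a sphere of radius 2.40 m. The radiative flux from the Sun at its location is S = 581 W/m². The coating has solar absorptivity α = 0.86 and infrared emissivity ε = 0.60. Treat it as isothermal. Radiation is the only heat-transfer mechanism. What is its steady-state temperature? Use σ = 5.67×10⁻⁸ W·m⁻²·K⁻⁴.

T ≈ 246 K

At equilibrium, absorbed power = emitted power.
Absorbing cross-section = πr² = 18.10 m²; emitting surface = 4πr² = 72.38 m² (ratio 4).
αS·A_cross = εσ·A_surf·T⁴  ⇒  T⁴ = αS/(ε·4σ).
T⁴ = 0.860·581/(0.60·4·5.67×10⁻⁸) = 3.672×10⁹ K⁴.
T = (3.672×10⁹)^(1/4).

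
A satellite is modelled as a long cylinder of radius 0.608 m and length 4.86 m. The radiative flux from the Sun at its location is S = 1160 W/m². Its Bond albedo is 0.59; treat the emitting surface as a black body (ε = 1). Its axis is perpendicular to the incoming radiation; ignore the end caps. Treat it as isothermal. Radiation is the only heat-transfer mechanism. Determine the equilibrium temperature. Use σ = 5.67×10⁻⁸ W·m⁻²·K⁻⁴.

T ≈ 227 K

At equilibrium, absorbed power = emitted power.
Absorbing cross-section = 2rL = 5.910 m²; emitting surface = 2πrL = 18.57 m² (ratio π).
(1−a)S·A_cross = εσ·A_surf·T⁴  ⇒  T⁴ = (1−a)S/(πσ).
T⁴ = 0.410·1160/(π·5.67×10⁻⁸) = 2.670×10⁹ K⁴.
T = (2.670×10⁹)^(1/4).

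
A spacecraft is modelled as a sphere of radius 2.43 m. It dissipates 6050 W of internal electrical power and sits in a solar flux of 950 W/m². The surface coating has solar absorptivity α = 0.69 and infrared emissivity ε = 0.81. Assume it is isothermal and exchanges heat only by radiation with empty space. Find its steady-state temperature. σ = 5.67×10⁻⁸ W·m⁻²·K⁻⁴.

At steady state, absorbed solar power + internal power = radiated power.
Absorbed: α·S·A_cross = 0.69·950·18.55 = 12160 W (cross-section πr²).
Total input = 12160 + 6050 = 18210 W.
Radiated: εσ·A_surf·T⁴ with A_surf = 4πr² = 74.20 m².
T⁴ = 18210/(0.81·5.67×10⁻⁸·74.20) = 5.343×10⁹ K⁴.

T ≈ 270 K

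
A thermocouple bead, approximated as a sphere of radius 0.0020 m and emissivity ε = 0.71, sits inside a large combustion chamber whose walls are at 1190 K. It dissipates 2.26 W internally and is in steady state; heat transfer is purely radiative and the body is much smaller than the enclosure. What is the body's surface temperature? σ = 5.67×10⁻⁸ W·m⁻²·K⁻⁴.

For a small grey body in a large enclosure, net radiated power = εσA(T⁴ − T_w⁴).
Steady state: P = εσA(T⁴ − T_w⁴) with A = 4πr² = 5.027×10⁻⁵ m².
T⁴ = P/(εσA) + T_w⁴ = 2.26/(0.71·5.67×10⁻⁸·5.027×10⁻⁵) + (1190)⁴
    = 1.117×10¹² + 2.005×10¹² = 3.122×10¹² K⁴.

T ≈ 1330 K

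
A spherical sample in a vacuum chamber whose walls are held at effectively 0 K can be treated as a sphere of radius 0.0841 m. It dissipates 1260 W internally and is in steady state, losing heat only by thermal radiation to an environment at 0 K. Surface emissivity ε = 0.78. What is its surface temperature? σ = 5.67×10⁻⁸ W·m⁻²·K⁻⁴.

T ≈ 752 K

Steady state: internal power = radiated power, P = εσA T⁴.
Radiating area A = 4πr² = 0.08888 m².
T⁴ = P/(εσA) = 1260/(0.78·5.67×10⁻⁸·0.08888) = 3.205×10¹¹ K⁴.
T = (3.205×10¹¹)^(1/4).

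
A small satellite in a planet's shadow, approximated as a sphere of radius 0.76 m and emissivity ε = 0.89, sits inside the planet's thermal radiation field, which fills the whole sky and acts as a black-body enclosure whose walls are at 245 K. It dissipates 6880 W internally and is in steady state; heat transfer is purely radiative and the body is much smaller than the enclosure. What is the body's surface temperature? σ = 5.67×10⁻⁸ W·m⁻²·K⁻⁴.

T ≈ 387 K

For a small grey body in a large enclosure, net radiated power = εσA(T⁴ − T_w⁴).
Steady state: P = εσA(T⁴ − T_w⁴) with A = 4πr² = 7.258 m².
T⁴ = P/(εσA) + T_w⁴ = 6880/(0.89·5.67×10⁻⁸·7.258) + (245)⁴
    = 1.878×10¹⁰ + 3.603×10⁹ = 2.239×10¹⁰ K⁴.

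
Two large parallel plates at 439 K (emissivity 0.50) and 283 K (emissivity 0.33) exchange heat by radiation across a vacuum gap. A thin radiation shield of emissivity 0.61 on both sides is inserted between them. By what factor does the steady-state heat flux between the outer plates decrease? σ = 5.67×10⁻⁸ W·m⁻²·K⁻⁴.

Without shield: q₀ = σΔ(T⁴)/(1/ε₁+1/ε₂−1) with denominator 4.030.
With shield the two gaps are in series; the resistances add: (1/ε₁+1/ε_s−1)+(1/ε_s+1/ε₂−1) = 2.639+3.670 = 6.309.
Heat-flux ratio q₀/q = 6.309/4.030.

factor ≈ 1.57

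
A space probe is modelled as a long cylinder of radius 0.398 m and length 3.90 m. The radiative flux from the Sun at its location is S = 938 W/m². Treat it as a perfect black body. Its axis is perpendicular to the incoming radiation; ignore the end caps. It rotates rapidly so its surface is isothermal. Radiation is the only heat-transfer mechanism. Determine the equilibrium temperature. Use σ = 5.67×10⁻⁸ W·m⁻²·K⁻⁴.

T ≈ 269 K

At equilibrium, absorbed power = emitted power.
Absorbing cross-section = 2rL = 3.104 m²; emitting surface = 2πrL = 9.753 m² (ratio π).
S·A_cross = εσ·A_surf·T⁴  ⇒  T⁴ = S/(πσ).
T⁴ = 1.00·938/(π·5.67×10⁻⁸) = 5.266×10⁹ K⁴.
T = (5.266×10⁹)^(1/4).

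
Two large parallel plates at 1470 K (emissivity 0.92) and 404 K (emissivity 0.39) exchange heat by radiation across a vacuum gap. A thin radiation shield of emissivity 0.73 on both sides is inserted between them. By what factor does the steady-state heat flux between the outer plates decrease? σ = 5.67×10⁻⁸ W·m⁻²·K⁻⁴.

Without shield: q₀ = σΔ(T⁴)/(1/ε₁+1/ε₂−1) with denominator 2.651.
With shield the two gaps are in series; the resistances add: (1/ε₁+1/ε_s−1)+(1/ε_s+1/ε₂−1) = 1.457+2.934 = 4.391.
Heat-flux ratio q₀/q = 4.391/2.651.

factor ≈ 1.66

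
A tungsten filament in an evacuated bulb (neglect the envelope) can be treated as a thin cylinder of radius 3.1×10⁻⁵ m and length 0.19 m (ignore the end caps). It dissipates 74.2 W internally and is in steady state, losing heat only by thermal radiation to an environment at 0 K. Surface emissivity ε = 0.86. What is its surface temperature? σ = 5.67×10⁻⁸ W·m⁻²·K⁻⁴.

Steady state: internal power = radiated power, P = εσA T⁴.
Radiating area A = 2πrL = 3.701×10⁻⁵ m².
T⁴ = P/(εσA) = 74.2/(0.86·5.67×10⁻⁸·3.701×10⁻⁵) = 4.112×10¹³ K⁴.
T = (4.112×10¹³)^(1/4).

T ≈ 2530 K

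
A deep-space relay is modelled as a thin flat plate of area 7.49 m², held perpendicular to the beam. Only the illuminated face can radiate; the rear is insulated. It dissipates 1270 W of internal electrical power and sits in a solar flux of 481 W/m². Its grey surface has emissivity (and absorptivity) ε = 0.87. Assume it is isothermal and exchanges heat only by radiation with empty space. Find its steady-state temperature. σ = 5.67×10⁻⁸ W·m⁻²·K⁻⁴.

At steady state, absorbed solar power + internal power = radiated power.
Absorbed: α·S·A_cross = 0.87·481·7.490 = 3134 W (cross-section A).
Total input = 3134 + 1270 = 4404 W.
Radiated: εσ·A_surf·T⁴ with A_surf = A = 7.490 m².
T⁴ = 4404/(0.87·5.67×10⁻⁸·7.490) = 1.192×10¹⁰ K⁴.

T ≈ 330 K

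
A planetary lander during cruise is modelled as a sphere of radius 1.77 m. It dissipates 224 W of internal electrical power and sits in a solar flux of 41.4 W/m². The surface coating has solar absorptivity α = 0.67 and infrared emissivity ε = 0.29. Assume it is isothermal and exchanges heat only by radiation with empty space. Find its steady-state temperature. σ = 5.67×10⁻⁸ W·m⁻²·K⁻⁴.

T ≈ 166 K

At steady state, absorbed solar power + internal power = radiated power.
Absorbed: α·S·A_cross = 0.67·41.4·9.842 = 273.0 W (cross-section πr²).
Total input = 273.0 + 224 = 497.0 W.
Radiated: εσ·A_surf·T⁴ with A_surf = 4πr² = 39.37 m².
T⁴ = 497.0/(0.29·5.67×10⁻⁸·39.37) = 7.678×10⁸ K⁴.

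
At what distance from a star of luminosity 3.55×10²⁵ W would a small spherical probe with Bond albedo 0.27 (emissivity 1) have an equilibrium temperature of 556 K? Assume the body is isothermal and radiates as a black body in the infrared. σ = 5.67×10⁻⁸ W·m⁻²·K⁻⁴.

d ≈ 9.75×10⁹ m

For an isothermal black-emitting sphere, (1−a)S·πr² = σ·4πr²·T⁴ ⇒ S = 4σT⁴/(1−a).
S = 4·5.67×10⁻⁸·(556)⁴/0.730 = 29690 W/m².
Flux falls as S = L/(4πd²), so d = √(L/(4πS)) = √(3.55×10²⁵/(4π·29690)).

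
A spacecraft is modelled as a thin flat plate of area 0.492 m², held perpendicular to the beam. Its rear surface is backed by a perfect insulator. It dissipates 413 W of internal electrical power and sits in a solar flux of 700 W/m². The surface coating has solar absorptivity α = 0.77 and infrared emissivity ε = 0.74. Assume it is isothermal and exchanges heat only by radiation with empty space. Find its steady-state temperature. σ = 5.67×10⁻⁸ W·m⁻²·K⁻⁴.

At steady state, absorbed solar power + internal power = radiated power.
Absorbed: α·S·A_cross = 0.77·700·0.4920 = 265.2 W (cross-section A).
Total input = 265.2 + 413 = 678.2 W.
Radiated: εσ·A_surf·T⁴ with A_surf = A = 0.4920 m².
T⁴ = 678.2/(0.74·5.67×10⁻⁸·0.4920) = 3.285×10¹⁰ K⁴.

T ≈ 426 K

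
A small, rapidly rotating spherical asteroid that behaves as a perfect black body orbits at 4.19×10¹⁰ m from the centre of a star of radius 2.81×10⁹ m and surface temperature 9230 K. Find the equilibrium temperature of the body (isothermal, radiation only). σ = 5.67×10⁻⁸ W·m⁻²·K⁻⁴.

T ≈ 1690 K

The star's surface emits σT_*⁴; at distance d the flux is S = σT_*⁴(R_*/d)².
S = 5.67×10⁻⁸·(9230)⁴·(2.81×10⁹/4.19×10¹⁰)² = 1.851×10⁶ W/m².
For an isothermal sphere T⁴ = (1−a)S/(4σ) = 8.161×10¹² K⁴.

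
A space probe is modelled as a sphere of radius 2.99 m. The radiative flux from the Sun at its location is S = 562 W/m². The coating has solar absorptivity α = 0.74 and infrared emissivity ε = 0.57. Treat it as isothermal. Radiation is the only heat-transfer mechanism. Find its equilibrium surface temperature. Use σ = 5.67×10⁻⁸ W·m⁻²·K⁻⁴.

T ≈ 238 K

At equilibrium, absorbed power = emitted power.
Absorbing cross-section = πr² = 28.09 m²; emitting surface = 4πr² = 112.3 m² (ratio 4).
αS·A_cross = εσ·A_surf·T⁴  ⇒  T⁴ = αS/(ε·4σ).
T⁴ = 0.740·562/(0.57·4·5.67×10⁻⁸) = 3.217×10⁹ K⁴.
T = (3.217×10⁹)^(1/4).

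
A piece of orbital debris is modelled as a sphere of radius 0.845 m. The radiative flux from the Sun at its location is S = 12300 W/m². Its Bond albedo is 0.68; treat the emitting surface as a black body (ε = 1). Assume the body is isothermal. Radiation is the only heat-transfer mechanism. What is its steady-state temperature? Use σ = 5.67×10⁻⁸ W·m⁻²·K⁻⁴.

T ≈ 363 K

At equilibrium, absorbed power = emitted power.
Absorbing cross-section = πr² = 2.243 m²; emitting surface = 4πr² = 8.973 m² (ratio 4).
(1−a)S·A_cross = εσ·A_surf·T⁴  ⇒  T⁴ = (1−a)S/(4σ).
T⁴ = 0.320·12300/(4·5.67×10⁻⁸) = 1.735×10¹⁰ K⁴.
T = (1.735×10¹⁰)^(1/4).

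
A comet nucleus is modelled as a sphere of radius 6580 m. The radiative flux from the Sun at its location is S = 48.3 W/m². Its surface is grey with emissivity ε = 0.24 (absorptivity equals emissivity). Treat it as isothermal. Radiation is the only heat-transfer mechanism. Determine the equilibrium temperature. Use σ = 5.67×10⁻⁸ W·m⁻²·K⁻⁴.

At equilibrium, absorbed power = emitted power.
Absorbing cross-section = πr² = 1.360×10⁸ m²; emitting surface = 4πr² = 5.441×10⁸ m² (ratio 4).
εS·A_cross = εσ·A_surf·T⁴  ⇒  T⁴ = S/(4σ)   (ε cancels).
T⁴ = 48.3/(4·5.67×10⁻⁸) = 2.130×10⁸ K⁴.
T = (2.130×10⁸)^(1/4).

T ≈ 121 K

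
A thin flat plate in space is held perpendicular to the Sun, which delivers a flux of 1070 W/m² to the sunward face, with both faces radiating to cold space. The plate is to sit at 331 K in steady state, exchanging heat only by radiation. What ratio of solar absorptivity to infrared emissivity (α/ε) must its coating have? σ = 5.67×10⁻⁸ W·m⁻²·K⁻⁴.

α/ε ≈ 1.27

Balance: αS·A = εσ·2A·T⁴ ⇒ α/ε = 2σT⁴/S.
α/ε = 2·5.67×10⁻⁸·(331)⁴/1070 = 2·5.67×10⁻⁸·1.200×10¹⁰/1070.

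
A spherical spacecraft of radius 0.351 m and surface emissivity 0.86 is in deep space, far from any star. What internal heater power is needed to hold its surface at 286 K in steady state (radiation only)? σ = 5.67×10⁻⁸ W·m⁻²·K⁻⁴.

P = εσ·4πr²·T⁴.
4πr² = 1.548 m²; T⁴ = 6.691×10⁹ K⁴.
P = 0.86·5.67×10⁻⁸·1.548·6.691×10⁹.

P ≈ 505 W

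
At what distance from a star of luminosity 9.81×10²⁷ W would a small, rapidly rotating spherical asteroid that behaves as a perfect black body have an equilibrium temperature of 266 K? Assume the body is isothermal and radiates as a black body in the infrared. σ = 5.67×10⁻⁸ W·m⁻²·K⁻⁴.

For an isothermal black-emitting sphere, (1−a)S·πr² = σ·4πr²·T⁴ ⇒ S = 4σT⁴/(1−a).
S = 4·5.67×10⁻⁸·(266)⁴/1.00 = 1135 W/m².
Flux falls as S = L/(4πd²), so d = √(L/(4πS)) = √(9.81×10²⁷/(4π·1135)).

d ≈ 8.29×10¹¹ m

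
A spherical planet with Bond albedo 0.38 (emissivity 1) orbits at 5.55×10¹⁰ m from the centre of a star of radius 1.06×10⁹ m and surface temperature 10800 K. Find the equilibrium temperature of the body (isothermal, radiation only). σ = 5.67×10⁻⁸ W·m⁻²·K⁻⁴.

T ≈ 937 K

The star's surface emits σT_*⁴; at distance d the flux is S = σT_*⁴(R_*/d)².
S = 5.67×10⁻⁸·(10800)⁴·(1.06×10⁹/5.55×10¹⁰)² = 2.814×10⁵ W/m².
For an isothermal sphere T⁴ = (1−a)S/(4σ) = 7.692×10¹¹ K⁴.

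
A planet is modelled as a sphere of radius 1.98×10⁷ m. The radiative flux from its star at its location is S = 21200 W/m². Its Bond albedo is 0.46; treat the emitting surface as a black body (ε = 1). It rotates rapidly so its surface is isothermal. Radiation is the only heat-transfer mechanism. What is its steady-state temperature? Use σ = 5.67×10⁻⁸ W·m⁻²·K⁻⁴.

At equilibrium, absorbed power = emitted power.
Absorbing cross-section = πr² = 1.232×10¹⁵ m²; emitting surface = 4πr² = 4.927×10¹⁵ m² (ratio 4).
(1−a)S·A_cross = εσ·A_surf·T⁴  ⇒  T⁴ = (1−a)S/(4σ).
T⁴ = 0.540·21200/(4·5.67×10⁻⁸) = 5.048×10¹⁰ K⁴.
T = (5.048×10¹⁰)^(1/4).

T ≈ 474 K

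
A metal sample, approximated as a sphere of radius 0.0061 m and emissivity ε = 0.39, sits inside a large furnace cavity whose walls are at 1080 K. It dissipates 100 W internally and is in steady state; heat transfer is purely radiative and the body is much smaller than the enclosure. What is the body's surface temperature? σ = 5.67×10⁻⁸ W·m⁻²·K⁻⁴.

For a small grey body in a large enclosure, net radiated power = εσA(T⁴ − T_w⁴).
Steady state: P = εσA(T⁴ − T_w⁴) with A = 4πr² = 4.676×10⁻⁴ m².
T⁴ = P/(εσA) + T_w⁴ = 100/(0.39·5.67×10⁻⁸·4.676×10⁻⁴) + (1080)⁴
    = 9.671×10¹² + 1.360×10¹² = 1.103×10¹³ K⁴.

T ≈ 1820 K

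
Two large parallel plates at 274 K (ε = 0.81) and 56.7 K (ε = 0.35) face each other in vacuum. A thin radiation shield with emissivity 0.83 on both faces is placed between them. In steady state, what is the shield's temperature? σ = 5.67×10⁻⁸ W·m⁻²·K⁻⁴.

In steady state the net flux on the hot side equals that on the cold side.
σ(T₁⁴−T_s⁴)/D₁ = σ(T_s⁴−T₂⁴)/D₂, with D₁ = 1/ε₁+1/ε_s−1 = 1.439, D₂ = 1/ε_s+1/ε₂−1 = 3.062.
Solve for T_s⁴: T_s⁴ = (D₂·T₁⁴ + D₁·T₂⁴)/(D₁+D₂) = 3.837×10⁹ K⁴.

T_s ≈ 249 K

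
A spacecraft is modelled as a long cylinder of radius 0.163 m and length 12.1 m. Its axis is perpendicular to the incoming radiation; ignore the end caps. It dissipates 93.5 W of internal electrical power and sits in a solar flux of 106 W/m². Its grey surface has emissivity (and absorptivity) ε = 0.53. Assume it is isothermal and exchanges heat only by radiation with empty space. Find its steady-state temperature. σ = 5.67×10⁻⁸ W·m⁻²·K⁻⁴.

At steady state, absorbed solar power + internal power = radiated power.
Absorbed: α·S·A_cross = 0.53·106·3.945 = 221.6 W (cross-section 2rL).
Total input = 221.6 + 93.5 = 315.1 W.
Radiated: εσ·A_surf·T⁴ with A_surf = 2πrL = 12.39 m².
T⁴ = 315.1/(0.53·5.67×10⁻⁸·12.39) = 8.461×10⁸ K⁴.

T ≈ 171 K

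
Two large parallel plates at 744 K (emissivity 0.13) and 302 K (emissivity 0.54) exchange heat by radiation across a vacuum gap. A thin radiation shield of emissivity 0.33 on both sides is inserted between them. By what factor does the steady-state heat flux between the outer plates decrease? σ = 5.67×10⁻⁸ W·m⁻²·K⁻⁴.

Without shield: q₀ = σΔ(T⁴)/(1/ε₁+1/ε₂−1) with denominator 8.544.
With shield the two gaps are in series; the resistances add: (1/ε₁+1/ε_s−1)+(1/ε_s+1/ε₂−1) = 9.723+3.882 = 13.60.
Heat-flux ratio q₀/q = 13.60/8.544.

factor ≈ 1.59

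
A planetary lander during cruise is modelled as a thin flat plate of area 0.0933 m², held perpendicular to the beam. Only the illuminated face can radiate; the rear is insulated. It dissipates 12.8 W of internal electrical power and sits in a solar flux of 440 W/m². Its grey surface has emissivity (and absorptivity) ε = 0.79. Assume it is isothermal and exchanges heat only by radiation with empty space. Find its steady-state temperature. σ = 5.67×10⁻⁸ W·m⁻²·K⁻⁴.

T ≈ 323 K

At steady state, absorbed solar power + internal power = radiated power.
Absorbed: α·S·A_cross = 0.79·440·0.09330 = 32.43 W (cross-section A).
Total input = 32.43 + 12.8 = 45.23 W.
Radiated: εσ·A_surf·T⁴ with A_surf = A = 0.09330 m².
T⁴ = 45.23/(0.79·5.67×10⁻⁸·0.09330) = 1.082×10¹⁰ K⁴.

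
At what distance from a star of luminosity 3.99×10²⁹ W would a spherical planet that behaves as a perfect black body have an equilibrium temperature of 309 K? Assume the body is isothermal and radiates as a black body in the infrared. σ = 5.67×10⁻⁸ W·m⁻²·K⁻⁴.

For an isothermal black-emitting sphere, (1−a)S·πr² = σ·4πr²·T⁴ ⇒ S = 4σT⁴/(1−a).
S = 4·5.67×10⁻⁸·(309)⁴/1.00 = 2068 W/m².
Flux falls as S = L/(4πd²), so d = √(L/(4πS)) = √(3.99×10²⁹/(4π·2068)).

d ≈ 3.92×10¹² m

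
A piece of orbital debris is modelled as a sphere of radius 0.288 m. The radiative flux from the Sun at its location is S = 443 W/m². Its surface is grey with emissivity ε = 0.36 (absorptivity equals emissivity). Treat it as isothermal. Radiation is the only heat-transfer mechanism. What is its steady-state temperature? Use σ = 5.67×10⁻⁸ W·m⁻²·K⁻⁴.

T ≈ 210 K

At equilibrium, absorbed power = emitted power.
Absorbing cross-section = πr² = 0.2606 m²; emitting surface = 4πr² = 1.042 m² (ratio 4).
εS·A_cross = εσ·A_surf·T⁴  ⇒  T⁴ = S/(4σ)   (ε cancels).
T⁴ = 443/(4·5.67×10⁻⁸) = 1.953×10⁹ K⁴.
T = (1.953×10⁹)^(1/4).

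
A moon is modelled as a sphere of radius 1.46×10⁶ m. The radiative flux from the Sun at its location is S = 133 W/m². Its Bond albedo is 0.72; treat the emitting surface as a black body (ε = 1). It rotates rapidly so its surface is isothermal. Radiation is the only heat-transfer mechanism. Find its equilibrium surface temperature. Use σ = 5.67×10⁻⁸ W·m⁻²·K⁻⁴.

At equilibrium, absorbed power = emitted power.
Absorbing cross-section = πr² = 6.697×10¹² m²; emitting surface = 4πr² = 2.679×10¹³ m² (ratio 4).
(1−a)S·A_cross = εσ·A_surf·T⁴  ⇒  T⁴ = (1−a)S/(4σ).
T⁴ = 0.280·133/(4·5.67×10⁻⁸) = 1.642×10⁸ K⁴.
T = (1.642×10⁸)^(1/4).

T ≈ 113 K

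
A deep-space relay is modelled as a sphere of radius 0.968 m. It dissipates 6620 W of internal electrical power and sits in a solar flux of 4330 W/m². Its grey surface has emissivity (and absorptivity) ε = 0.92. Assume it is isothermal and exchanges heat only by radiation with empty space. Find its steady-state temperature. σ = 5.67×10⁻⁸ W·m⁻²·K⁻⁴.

T ≈ 416 K

At steady state, absorbed solar power + internal power = radiated power.
Absorbed: α·S·A_cross = 0.92·4330·2.944 = 11730 W (cross-section πr²).
Total input = 11730 + 6620 = 18350 W.
Radiated: εσ·A_surf·T⁴ with A_surf = 4πr² = 11.77 m².
T⁴ = 18350/(0.92·5.67×10⁻⁸·11.77) = 2.987×10¹⁰ K⁴.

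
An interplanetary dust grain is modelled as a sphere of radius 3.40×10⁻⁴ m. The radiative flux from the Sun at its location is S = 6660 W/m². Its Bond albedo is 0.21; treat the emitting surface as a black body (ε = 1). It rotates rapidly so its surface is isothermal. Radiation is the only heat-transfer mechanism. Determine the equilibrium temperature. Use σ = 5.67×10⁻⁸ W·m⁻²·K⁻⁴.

At equilibrium, absorbed power = emitted power.
Absorbing cross-section = πr² = 3.632×10⁻⁷ m²; emitting surface = 4πr² = 1.453×10⁻⁶ m² (ratio 4).
(1−a)S·A_cross = εσ·A_surf·T⁴  ⇒  T⁴ = (1−a)S/(4σ).
T⁴ = 0.790·6660/(4·5.67×10⁻⁸) = 2.320×10¹⁰ K⁴.
T = (2.320×10¹⁰)^(1/4).

T ≈ 390 K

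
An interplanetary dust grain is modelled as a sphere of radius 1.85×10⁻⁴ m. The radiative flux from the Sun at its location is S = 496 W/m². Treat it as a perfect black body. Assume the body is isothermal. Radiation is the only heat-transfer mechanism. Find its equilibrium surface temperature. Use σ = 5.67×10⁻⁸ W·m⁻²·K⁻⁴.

T ≈ 216 K

At equilibrium, absorbed power = emitted power.
Absorbing cross-section = πr² = 1.075×10⁻⁷ m²; emitting surface = 4πr² = 4.301×10⁻⁷ m² (ratio 4).
S·A_cross = εσ·A_surf·T⁴  ⇒  T⁴ = S/(4σ).
T⁴ = 1.00·496/(4·5.67×10⁻⁸) = 2.187×10⁹ K⁴.
T = (2.187×10⁹)^(1/4).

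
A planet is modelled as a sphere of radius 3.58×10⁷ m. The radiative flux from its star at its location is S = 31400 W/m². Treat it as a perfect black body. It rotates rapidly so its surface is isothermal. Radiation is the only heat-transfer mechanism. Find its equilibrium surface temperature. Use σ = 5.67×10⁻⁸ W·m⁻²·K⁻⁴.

At equilibrium, absorbed power = emitted power.
Absorbing cross-section = πr² = 4.026×10¹⁵ m²; emitting surface = 4πr² = 1.611×10¹⁶ m² (ratio 4).
S·A_cross = εσ·A_surf·T⁴  ⇒  T⁴ = S/(4σ).
T⁴ = 1.00·31400/(4·5.67×10⁻⁸) = 1.384×10¹¹ K⁴.
T = (1.384×10¹¹)^(1/4).

T ≈ 610 K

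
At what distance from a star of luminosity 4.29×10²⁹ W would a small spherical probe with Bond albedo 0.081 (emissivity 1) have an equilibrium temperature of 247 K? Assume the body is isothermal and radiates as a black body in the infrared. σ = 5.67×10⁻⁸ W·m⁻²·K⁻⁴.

d ≈ 6.10×10¹² m

For an isothermal black-emitting sphere, (1−a)S·πr² = σ·4πr²·T⁴ ⇒ S = 4σT⁴/(1−a).
S = 4·5.67×10⁻⁸·(247)⁴/0.919 = 918.6 W/m².
Flux falls as S = L/(4πd²), so d = √(L/(4πS)) = √(4.29×10²⁹/(4π·918.6)).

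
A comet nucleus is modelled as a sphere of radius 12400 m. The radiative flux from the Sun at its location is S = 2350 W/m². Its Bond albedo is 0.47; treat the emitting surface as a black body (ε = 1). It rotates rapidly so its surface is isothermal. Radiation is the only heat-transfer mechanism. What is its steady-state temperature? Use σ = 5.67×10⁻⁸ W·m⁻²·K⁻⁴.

At equilibrium, absorbed power = emitted power.
Absorbing cross-section = πr² = 4.831×10⁸ m²; emitting surface = 4πr² = 1.932×10⁹ m² (ratio 4).
(1−a)S·A_cross = εσ·A_surf·T⁴  ⇒  T⁴ = (1−a)S/(4σ).
T⁴ = 0.530·2350/(4·5.67×10⁻⁸) = 5.492×10⁹ K⁴.
T = (5.492×10⁹)^(1/4).

T ≈ 272 K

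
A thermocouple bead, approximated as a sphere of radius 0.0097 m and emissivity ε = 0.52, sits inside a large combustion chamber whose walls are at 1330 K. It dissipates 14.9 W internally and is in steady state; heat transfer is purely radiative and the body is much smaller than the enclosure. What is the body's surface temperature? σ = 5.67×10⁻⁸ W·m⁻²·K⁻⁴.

For a small grey body in a large enclosure, net radiated power = εσA(T⁴ − T_w⁴).
Steady state: P = εσA(T⁴ − T_w⁴) with A = 4πr² = 0.001182 m².
T⁴ = P/(εσA) + T_w⁴ = 14.9/(0.52·5.67×10⁻⁸·0.001182) + (1330)⁴
    = 4.274×10¹¹ + 3.129×10¹² = 3.556×10¹² K⁴.

T ≈ 1370 K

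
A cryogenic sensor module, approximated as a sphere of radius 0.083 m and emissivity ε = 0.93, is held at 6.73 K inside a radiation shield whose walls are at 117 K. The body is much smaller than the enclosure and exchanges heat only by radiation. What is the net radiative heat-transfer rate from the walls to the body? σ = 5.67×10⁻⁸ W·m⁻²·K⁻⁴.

P_net ≈ 0.855 W

For a small grey body in a large enclosure: P_net = εσA(T_body⁴ − T_wall⁴).
A = 4πr² = 0.08657 m²; T_body⁴ − T_wall⁴ = 2051 − 1.874×10⁸ = -1.874×10⁸ K⁴.
|P_net| = 0.93·5.67×10⁻⁸·0.08657·1.874×10⁸.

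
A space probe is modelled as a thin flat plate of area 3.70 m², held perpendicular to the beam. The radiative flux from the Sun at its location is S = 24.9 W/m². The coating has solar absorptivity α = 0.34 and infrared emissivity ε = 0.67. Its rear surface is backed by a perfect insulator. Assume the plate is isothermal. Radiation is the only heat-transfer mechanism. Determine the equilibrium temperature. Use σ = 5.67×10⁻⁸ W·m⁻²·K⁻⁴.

At equilibrium, absorbed power = emitted power.
Absorbing cross-section = A = 3.700 m²; emitting surface = A = 3.700 m² (ratio 1).
αS·A_cross = εσ·A_surf·T⁴  ⇒  T⁴ = αS/(ε·1σ).
T⁴ = 0.340·24.9/(0.67·1·5.67×10⁻⁸) = 2.229×10⁸ K⁴.
T = (2.229×10⁸)^(1/4).

T ≈ 122 K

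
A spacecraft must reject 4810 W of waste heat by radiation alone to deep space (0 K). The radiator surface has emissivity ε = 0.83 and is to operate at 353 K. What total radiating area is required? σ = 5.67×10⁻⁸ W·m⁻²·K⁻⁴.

P = εσA T⁴ ⇒ A = P/(εσT⁴).
T⁴ = 1.553×10¹⁰ K⁴.
A = 4810/(0.83 × 5.67×10⁻⁸ × 1.553×10¹⁰).

A ≈ 6.58 m²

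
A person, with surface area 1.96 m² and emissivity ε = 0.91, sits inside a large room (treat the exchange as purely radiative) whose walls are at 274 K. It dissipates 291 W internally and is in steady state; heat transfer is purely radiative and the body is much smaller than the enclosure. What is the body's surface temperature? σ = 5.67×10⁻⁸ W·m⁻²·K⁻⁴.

For a small grey body in a large enclosure, net radiated power = εσA(T⁴ − T_w⁴).
Steady state: P = εσA(T⁴ − T_w⁴) with A = 1.96 m².
T⁴ = P/(εσA) + T_w⁴ = 291/(0.91·5.67×10⁻⁸·1.960) + (274)⁴
    = 2.877×10⁹ + 5.636×10⁹ = 8.514×10⁹ K⁴.

T ≈ 304 K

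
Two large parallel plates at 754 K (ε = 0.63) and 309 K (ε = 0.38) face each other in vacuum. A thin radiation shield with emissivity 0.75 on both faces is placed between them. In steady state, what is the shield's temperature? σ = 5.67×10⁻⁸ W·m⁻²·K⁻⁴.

In steady state the net flux on the hot side equals that on the cold side.
σ(T₁⁴−T_s⁴)/D₁ = σ(T_s⁴−T₂⁴)/D₂, with D₁ = 1/ε₁+1/ε_s−1 = 1.921, D₂ = 1/ε_s+1/ε₂−1 = 2.965.
Solve for T_s⁴: T_s⁴ = (D₂·T₁⁴ + D₁·T₂⁴)/(D₁+D₂) = 1.997×10¹¹ K⁴.

T_s ≈ 669 K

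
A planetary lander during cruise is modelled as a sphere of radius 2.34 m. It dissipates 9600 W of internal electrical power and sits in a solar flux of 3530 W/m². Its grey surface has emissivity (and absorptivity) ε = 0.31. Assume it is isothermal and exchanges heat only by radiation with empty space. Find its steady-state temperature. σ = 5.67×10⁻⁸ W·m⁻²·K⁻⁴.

At steady state, absorbed solar power + internal power = radiated power.
Absorbed: α·S·A_cross = 0.31·3530·17.20 = 18820 W (cross-section πr²).
Total input = 18820 + 9600 = 28420 W.
Radiated: εσ·A_surf·T⁴ with A_surf = 4πr² = 68.81 m².
T⁴ = 28420/(0.31·5.67×10⁻⁸·68.81) = 2.350×10¹⁰ K⁴.

T ≈ 392 K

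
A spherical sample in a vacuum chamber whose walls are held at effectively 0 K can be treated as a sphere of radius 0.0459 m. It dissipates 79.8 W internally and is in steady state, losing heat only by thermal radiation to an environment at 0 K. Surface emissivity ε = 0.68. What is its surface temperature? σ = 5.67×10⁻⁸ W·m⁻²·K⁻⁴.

Steady state: internal power = radiated power, P = εσA T⁴.
Radiating area A = 4πr² = 0.02647 m².
T⁴ = P/(εσA) = 79.8/(0.68·5.67×10⁻⁸·0.02647) = 7.818×10¹⁰ K⁴.
T = (7.818×10¹⁰)^(1/4).

T ≈ 529 K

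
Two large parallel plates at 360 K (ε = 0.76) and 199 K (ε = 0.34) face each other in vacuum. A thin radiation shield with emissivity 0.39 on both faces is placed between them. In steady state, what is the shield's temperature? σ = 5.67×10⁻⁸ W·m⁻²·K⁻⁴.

T_s ≈ 323 K

In steady state the net flux on the hot side equals that on the cold side.
σ(T₁⁴−T_s⁴)/D₁ = σ(T_s⁴−T₂⁴)/D₂, with D₁ = 1/ε₁+1/ε_s−1 = 2.880, D₂ = 1/ε_s+1/ε₂−1 = 4.505.
Solve for T_s⁴: T_s⁴ = (D₂·T₁⁴ + D₁·T₂⁴)/(D₁+D₂) = 1.086×10¹⁰ K⁴.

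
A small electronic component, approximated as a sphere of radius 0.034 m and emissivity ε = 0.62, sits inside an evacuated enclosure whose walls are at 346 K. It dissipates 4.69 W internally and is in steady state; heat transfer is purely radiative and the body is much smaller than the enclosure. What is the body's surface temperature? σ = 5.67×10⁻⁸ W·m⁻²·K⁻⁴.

For a small grey body in a large enclosure, net radiated power = εσA(T⁴ − T_w⁴).
Steady state: P = εσA(T⁴ − T_w⁴) with A = 4πr² = 0.01453 m².
T⁴ = P/(εσA) + T_w⁴ = 4.69/(0.62·5.67×10⁻⁸·0.01453) + (346)⁴
    = 9.184×10⁹ + 1.433×10¹⁰ = 2.352×10¹⁰ K⁴.

T ≈ 392 K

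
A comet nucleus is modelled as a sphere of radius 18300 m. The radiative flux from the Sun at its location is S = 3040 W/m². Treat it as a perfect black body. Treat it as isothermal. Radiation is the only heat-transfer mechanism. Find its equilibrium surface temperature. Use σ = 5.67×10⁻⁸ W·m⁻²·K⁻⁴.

T ≈ 340 K

At equilibrium, absorbed power = emitted power.
Absorbing cross-section = πr² = 1.052×10⁹ m²; emitting surface = 4πr² = 4.208×10⁹ m² (ratio 4).
S·A_cross = εσ·A_surf·T⁴  ⇒  T⁴ = S/(4σ).
T⁴ = 1.00·3040/(4·5.67×10⁻⁸) = 1.340×10¹⁰ K⁴.
T = (1.340×10¹⁰)^(1/4).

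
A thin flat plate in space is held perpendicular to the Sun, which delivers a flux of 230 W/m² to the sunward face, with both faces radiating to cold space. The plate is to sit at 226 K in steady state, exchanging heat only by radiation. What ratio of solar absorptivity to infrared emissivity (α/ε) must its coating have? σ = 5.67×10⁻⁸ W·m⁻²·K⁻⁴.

Balance: αS·A = εσ·2A·T⁴ ⇒ α/ε = 2σT⁴/S.
α/ε = 2·5.67×10⁻⁸·(226)⁴/230 = 2·5.67×10⁻⁸·2.609×10⁹/230.

α/ε ≈ 1.29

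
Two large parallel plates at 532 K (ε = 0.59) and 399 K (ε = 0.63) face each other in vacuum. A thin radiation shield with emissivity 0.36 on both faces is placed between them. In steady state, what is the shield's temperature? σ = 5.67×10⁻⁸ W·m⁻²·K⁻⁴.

T_s ≈ 478 K

In steady state the net flux on the hot side equals that on the cold side.
σ(T₁⁴−T_s⁴)/D₁ = σ(T_s⁴−T₂⁴)/D₂, with D₁ = 1/ε₁+1/ε_s−1 = 3.473, D₂ = 1/ε_s+1/ε₂−1 = 3.365.
Solve for T_s⁴: T_s⁴ = (D₂·T₁⁴ + D₁·T₂⁴)/(D₁+D₂) = 5.229×10¹⁰ K⁴.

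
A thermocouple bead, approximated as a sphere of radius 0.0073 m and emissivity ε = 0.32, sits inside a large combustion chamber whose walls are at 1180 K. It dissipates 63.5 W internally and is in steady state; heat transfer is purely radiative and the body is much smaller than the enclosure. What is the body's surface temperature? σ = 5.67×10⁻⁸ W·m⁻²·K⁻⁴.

T ≈ 1640 K

For a small grey body in a large enclosure, net radiated power = εσA(T⁴ − T_w⁴).
Steady state: P = εσA(T⁴ − T_w⁴) with A = 4πr² = 6.697×10⁻⁴ m².
T⁴ = P/(εσA) + T_w⁴ = 63.5/(0.32·5.67×10⁻⁸·6.697×10⁻⁴) + (1180)⁴
    = 5.226×10¹² + 1.939×10¹² = 7.165×10¹² K⁴.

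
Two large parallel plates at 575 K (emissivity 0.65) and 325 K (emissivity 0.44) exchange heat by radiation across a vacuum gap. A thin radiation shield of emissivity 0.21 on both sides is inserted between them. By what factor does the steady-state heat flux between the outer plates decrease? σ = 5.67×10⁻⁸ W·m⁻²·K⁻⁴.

factor ≈ 4.03

Without shield: q₀ = σΔ(T⁴)/(1/ε₁+1/ε₂−1) with denominator 2.811.
With shield the two gaps are in series; the resistances add: (1/ε₁+1/ε_s−1)+(1/ε_s+1/ε₂−1) = 5.300+6.035 = 11.33.
Heat-flux ratio q₀/q = 11.33/2.811.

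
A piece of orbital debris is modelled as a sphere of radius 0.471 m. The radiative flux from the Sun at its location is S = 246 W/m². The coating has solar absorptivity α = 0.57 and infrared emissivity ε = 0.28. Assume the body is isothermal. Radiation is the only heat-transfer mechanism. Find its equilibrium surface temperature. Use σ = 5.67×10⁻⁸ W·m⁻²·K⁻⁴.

At equilibrium, absorbed power = emitted power.
Absorbing cross-section = πr² = 0.6969 m²; emitting surface = 4πr² = 2.788 m² (ratio 4).
αS·A_cross = εσ·A_surf·T⁴  ⇒  T⁴ = αS/(ε·4σ).
T⁴ = 0.570·246/(0.28·4·5.67×10⁻⁸) = 2.208×10⁹ K⁴.
T = (2.208×10⁹)^(1/4).

T ≈ 217 K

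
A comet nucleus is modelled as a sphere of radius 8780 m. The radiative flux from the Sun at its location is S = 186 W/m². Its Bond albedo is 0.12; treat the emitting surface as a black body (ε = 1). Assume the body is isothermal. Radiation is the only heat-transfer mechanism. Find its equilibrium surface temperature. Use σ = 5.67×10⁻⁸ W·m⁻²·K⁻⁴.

At equilibrium, absorbed power = emitted power.
Absorbing cross-section = πr² = 2.422×10⁸ m²; emitting surface = 4πr² = 9.687×10⁸ m² (ratio 4).
(1−a)S·A_cross = εσ·A_surf·T⁴  ⇒  T⁴ = (1−a)S/(4σ).
T⁴ = 0.880·186/(4·5.67×10⁻⁸) = 7.217×10⁸ K⁴.
T = (7.217×10⁸)^(1/4).

T ≈ 164 K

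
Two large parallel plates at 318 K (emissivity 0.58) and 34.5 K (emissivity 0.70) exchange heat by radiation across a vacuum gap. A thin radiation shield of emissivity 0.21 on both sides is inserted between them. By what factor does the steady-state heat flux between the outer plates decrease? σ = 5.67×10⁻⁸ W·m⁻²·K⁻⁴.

Without shield: q₀ = σΔ(T⁴)/(1/ε₁+1/ε₂−1) with denominator 2.153.
With shield the two gaps are in series; the resistances add: (1/ε₁+1/ε_s−1)+(1/ε_s+1/ε₂−1) = 5.486+5.190 = 10.68.
Heat-flux ratio q₀/q = 10.68/2.153.

factor ≈ 4.96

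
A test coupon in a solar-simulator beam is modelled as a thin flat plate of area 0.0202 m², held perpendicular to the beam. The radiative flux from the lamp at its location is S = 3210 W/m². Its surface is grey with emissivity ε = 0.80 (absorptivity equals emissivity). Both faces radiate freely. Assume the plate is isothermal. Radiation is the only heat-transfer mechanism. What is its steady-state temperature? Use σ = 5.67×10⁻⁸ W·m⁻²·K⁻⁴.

At equilibrium, absorbed power = emitted power.
Absorbing cross-section = A = 0.02020 m²; emitting surface = 2A = 0.04040 m² (ratio 2).
εS·A_cross = εσ·A_surf·T⁴  ⇒  T⁴ = S/(2σ)   (ε cancels).
T⁴ = 3210/(2·5.67×10⁻⁸) = 2.831×10¹⁰ K⁴.
T = (2.831×10¹⁰)^(1/4).

T ≈ 410 K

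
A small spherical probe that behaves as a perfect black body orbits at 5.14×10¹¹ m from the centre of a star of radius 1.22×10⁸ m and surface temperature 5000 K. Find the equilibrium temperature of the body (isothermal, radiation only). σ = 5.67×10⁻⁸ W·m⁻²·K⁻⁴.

The star's surface emits σT_*⁴; at distance d the flux is S = σT_*⁴(R_*/d)².
S = 5.67×10⁻⁸·(5000)⁴·(1.22×10⁸/5.14×10¹¹)² = 1.996 W/m².
For an isothermal sphere T⁴ = (1−a)S/(4σ) = 8.803×10⁶ K⁴.

T ≈ 54.5 K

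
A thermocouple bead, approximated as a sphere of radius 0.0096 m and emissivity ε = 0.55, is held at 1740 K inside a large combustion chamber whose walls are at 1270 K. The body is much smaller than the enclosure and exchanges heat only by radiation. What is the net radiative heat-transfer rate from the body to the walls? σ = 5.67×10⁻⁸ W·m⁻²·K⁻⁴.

P_net ≈ 237 W

For a small grey body in a large enclosure: P_net = εσA(T_body⁴ − T_wall⁴).
A = 4πr² = 0.001158 m²; T_body⁴ − T_wall⁴ = 9.166×10¹² − 2.601×10¹² = 6.565×10¹² K⁴.
|P_net| = 0.55·5.67×10⁻⁸·0.001158·6.565×10¹².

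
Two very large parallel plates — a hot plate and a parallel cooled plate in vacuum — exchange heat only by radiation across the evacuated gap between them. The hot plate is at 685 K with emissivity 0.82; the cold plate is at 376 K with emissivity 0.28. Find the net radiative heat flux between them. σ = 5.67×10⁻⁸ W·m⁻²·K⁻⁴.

For two infinite grey parallel plates, q = σ(T₁⁴ − T₂⁴)/(1/ε₁ + 1/ε₂ − 1).
T₁⁴ − T₂⁴ = 2.202×10¹¹ − 1.999×10¹⁰ = 2.002×10¹¹ K⁴.
1/ε₁ + 1/ε₂ − 1 = 1.220 + 3.571 − 1 = 3.791.
q = 5.67×10⁻⁸ × 2.002×10¹¹ / 3.791.

q ≈ 2990 W/m²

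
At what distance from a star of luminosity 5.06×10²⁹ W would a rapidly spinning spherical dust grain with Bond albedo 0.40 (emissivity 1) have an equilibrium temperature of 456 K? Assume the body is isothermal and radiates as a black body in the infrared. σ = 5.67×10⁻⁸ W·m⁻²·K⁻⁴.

For an isothermal black-emitting sphere, (1−a)S·πr² = σ·4πr²·T⁴ ⇒ S = 4σT⁴/(1−a).
S = 4·5.67×10⁻⁸·(456)⁴/0.600 = 16340 W/m².
Flux falls as S = L/(4πd²), so d = √(L/(4πS)) = √(5.06×10²⁹/(4π·16340)).

d ≈ 1.57×10¹² m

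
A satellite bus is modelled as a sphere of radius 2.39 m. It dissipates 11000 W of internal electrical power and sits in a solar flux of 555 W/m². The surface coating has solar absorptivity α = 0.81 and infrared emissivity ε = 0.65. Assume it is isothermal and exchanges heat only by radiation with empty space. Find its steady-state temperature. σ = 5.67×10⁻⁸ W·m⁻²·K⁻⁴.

At steady state, absorbed solar power + internal power = radiated power.
Absorbed: α·S·A_cross = 0.81·555·17.95 = 8067 W (cross-section πr²).
Total input = 8067 + 11000 = 19070 W.
Radiated: εσ·A_surf·T⁴ with A_surf = 4πr² = 71.78 m².
T⁴ = 19070/(0.65·5.67×10⁻⁸·71.78) = 7.208×10⁹ K⁴.

T ≈ 291 K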